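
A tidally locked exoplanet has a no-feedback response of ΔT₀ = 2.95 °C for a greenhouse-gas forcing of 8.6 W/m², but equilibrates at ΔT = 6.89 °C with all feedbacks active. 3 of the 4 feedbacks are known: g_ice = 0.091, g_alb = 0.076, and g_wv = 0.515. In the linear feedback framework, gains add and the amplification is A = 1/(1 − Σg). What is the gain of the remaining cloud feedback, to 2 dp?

-0.11

Amplification A = ΔT/ΔT₀ = 6.89/2.95 = 2.336.
Total gain g = 1 − 1/A = 1 − 1/2.336 = 0.5719.
Known gains sum to 0.091 + 0.076 + 0.515 = 0.682.
g_cld = 0.5719 − 0.682 = -0.11.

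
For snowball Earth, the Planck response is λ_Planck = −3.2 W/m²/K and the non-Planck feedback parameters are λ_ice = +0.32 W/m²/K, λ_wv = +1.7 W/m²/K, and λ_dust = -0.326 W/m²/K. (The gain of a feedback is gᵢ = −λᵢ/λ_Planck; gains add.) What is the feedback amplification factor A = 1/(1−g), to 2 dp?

2.12

Convert to gains: g_ice = 0.32/3.2 = 0.1; g_wv = 1.7/3.2 = 0.5312; g_dust = -0.326/3.2 = -0.1019.
Total gain g = 0.5293.
A = 1/(1 − 0.5293) = 2.12.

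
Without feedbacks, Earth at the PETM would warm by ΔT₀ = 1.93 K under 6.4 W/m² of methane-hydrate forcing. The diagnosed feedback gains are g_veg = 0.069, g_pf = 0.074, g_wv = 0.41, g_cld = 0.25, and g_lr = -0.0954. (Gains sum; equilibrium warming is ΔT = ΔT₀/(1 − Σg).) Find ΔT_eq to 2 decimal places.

Total gain g = 0.069 + 0.074 + 0.41 + 0.25 − 0.0954 = 0.7076.
Amplification A = 1/(1 − 0.7076) = 3.42.
ΔT = 1.93 × 3.42 = 6.60 K.

6.60 K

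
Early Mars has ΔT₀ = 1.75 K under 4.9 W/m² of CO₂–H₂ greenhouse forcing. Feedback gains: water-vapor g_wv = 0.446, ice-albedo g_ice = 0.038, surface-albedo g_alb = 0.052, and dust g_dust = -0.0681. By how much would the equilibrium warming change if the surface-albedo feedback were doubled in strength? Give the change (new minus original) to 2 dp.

Original: g = 0.4679, ΔT = 1.75/(1−0.4679) = 3.2889 K.
With doubled surface-albedo: g' = 0.5199, ΔT' = 1.75/(1−0.5199) = 3.6451 K.
Change = 3.6451 − 3.2889 = 0.36 K.

0.36 K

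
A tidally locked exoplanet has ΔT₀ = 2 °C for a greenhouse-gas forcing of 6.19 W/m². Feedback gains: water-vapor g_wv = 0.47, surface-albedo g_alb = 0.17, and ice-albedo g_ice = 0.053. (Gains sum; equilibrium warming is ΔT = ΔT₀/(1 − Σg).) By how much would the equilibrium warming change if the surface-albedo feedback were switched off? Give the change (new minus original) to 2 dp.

Original: g = 0.693, ΔT = 2/(1−0.693) = 6.5147 °C.
Without surface-albedo: g' = 0.523, ΔT' = 2/(1−0.523) = 4.1929 °C.
Change = 4.1929 − 6.5147 = -2.32 °C.

-2.32 °C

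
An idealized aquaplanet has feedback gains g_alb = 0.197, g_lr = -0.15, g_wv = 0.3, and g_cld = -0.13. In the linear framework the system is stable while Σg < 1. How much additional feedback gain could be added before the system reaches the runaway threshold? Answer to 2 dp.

0.78

Current total gain = 0.197 − 0.15 + 0.3 − 0.13 = 0.217.
Margin to runaway = 1 − 0.217 = 0.78.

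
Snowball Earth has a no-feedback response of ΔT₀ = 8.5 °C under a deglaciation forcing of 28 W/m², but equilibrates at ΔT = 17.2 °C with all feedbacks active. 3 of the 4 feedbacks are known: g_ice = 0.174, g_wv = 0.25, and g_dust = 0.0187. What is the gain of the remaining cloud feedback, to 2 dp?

0.06

Amplification A = ΔT/ΔT₀ = 17.2/8.5 = 2.024.
Total gain g = 1 − 1/A = 1 − 1/2.024 = 0.5059.
Known gains sum to 0.174 + 0.25 + 0.0187 = 0.4427.
g_cld = 0.5059 − 0.4427 = 0.06.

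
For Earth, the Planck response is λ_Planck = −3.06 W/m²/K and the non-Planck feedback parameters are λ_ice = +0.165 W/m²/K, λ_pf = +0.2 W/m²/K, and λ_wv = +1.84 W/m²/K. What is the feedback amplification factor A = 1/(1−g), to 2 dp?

3.58

Convert to gains: g_ice = 0.165/3.06 = 0.05392; g_pf = 0.2/3.06 = 0.06536; g_wv = 1.84/3.06 = 0.6013.
Total gain g = 0.72058.
A = 1/(1 − 0.72058) = 3.58.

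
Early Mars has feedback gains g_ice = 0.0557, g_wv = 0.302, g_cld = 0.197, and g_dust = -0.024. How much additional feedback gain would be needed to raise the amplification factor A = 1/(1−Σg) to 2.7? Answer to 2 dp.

0.10

Current total gain = 0.5307.
Target gain for A = 2.7: g* = 1 − 1/2.7 = 0.6296.
Additional gain needed = 0.6296 − 0.5307 = 0.10.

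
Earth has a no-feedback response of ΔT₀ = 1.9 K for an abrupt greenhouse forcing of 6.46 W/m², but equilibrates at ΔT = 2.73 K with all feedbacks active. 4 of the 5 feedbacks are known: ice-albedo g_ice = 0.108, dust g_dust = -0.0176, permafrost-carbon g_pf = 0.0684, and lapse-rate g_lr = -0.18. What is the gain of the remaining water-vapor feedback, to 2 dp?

Amplification A = ΔT/ΔT₀ = 2.73/1.9 = 1.437.
Total gain g = 1 − 1/A = 1 − 1/1.437 = 0.3041.
Known gains sum to 0.108 − 0.0176 + 0.0684 − 0.18 = -0.0212.
g_wv = 0.3041 + 0.0212 = 0.33.

0.33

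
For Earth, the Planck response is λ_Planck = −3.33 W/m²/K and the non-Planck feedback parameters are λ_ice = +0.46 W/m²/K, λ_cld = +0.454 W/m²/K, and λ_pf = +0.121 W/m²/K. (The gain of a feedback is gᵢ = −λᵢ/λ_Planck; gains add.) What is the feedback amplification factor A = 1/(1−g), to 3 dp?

1.451

Convert to gains: g_ice = 0.46/3.33 = 0.1381; g_cld = 0.454/3.33 = 0.1363; g_pf = 0.121/3.33 = 0.03634.
Total gain g = 0.31074.
A = 1/(1 − 0.31074) = 1.451.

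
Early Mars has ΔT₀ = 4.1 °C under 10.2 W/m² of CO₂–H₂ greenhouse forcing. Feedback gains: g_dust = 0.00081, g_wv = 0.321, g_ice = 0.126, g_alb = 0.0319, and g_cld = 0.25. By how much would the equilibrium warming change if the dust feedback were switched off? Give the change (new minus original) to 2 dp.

Original: g = 0.72971, ΔT = 4.1/(1−0.72971) = 15.1689 °C.
Without dust: g' = 0.7289, ΔT' = 4.1/(1−0.7289) = 15.1236 °C.
Change = 15.1236 − 15.1689 = -0.05 °C.

-0.05 °C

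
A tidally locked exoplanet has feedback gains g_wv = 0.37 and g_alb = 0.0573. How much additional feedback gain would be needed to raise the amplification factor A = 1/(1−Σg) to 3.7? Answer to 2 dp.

Current total gain = 0.4273.
Target gain for A = 3.7: g* = 1 − 1/3.7 = 0.7297.
Additional gain needed = 0.7297 − 0.4273 = 0.30.

0.30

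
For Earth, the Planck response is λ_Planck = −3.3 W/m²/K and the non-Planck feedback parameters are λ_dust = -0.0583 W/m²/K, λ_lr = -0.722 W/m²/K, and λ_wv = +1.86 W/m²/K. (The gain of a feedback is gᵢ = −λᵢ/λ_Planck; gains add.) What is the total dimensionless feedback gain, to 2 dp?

0.33

Convert to gains: g_dust = -0.0583/3.3 = -0.01767; g_lr = -0.722/3.3 = -0.2188; g_wv = 1.86/3.3 = 0.5636.
Total gain g = 0.32713.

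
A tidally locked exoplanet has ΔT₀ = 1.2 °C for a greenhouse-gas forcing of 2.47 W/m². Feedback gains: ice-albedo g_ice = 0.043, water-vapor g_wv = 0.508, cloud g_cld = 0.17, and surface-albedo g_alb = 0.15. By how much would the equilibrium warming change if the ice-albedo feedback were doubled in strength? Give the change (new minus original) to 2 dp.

4.65 °C

Original: g = 0.871, ΔT = 1.2/(1−0.871) = 9.3023 °C.
With doubled ice-albedo: g' = 0.914, ΔT' = 1.2/(1−0.914) = 13.9535 °C.
Change = 13.9535 − 9.3023 = 4.65 °C.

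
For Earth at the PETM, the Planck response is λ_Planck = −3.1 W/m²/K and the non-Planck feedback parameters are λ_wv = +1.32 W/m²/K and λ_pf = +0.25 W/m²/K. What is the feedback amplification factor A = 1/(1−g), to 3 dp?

2.026

Convert to gains: g_wv = 1.32/3.1 = 0.4258; g_pf = 0.25/3.1 = 0.08065.
Total gain g = 0.50645.
A = 1/(1 − 0.50645) = 2.026.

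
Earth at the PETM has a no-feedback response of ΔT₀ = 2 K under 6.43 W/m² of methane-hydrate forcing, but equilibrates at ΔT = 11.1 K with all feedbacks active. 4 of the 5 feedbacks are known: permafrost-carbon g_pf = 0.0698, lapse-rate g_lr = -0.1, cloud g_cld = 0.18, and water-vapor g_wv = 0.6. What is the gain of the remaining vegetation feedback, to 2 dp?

0.07

Amplification A = ΔT/ΔT₀ = 11.1/2 = 5.55.
Total gain g = 1 − 1/A = 1 − 1/5.55 = 0.8198.
Known gains sum to 0.0698 − 0.1 + 0.18 + 0.6 = 0.7498.
g_veg = 0.8198 − 0.7498 = 0.07.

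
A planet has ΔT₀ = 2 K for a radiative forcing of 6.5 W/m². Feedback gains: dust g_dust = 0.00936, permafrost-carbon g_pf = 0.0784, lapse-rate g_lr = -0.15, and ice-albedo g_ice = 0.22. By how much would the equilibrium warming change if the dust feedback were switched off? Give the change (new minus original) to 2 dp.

-0.03 K

Original: g = 0.15776, ΔT = 2/(1−0.15776) = 2.3746 K.
Without dust: g' = 0.1484, ΔT' = 2/(1−0.1484) = 2.3485 K.
Change = 2.3485 − 2.3746 = -0.03 K.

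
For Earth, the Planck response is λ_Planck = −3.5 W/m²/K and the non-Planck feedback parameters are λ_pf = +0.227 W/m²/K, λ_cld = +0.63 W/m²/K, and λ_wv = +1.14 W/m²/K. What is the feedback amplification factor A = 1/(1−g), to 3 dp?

2.329

Convert to gains: g_pf = 0.227/3.5 = 0.06486; g_cld = 0.63/3.5 = 0.18; g_wv = 1.14/3.5 = 0.3257.
Total gain g = 0.57056.
A = 1/(1 − 0.57056) = 2.329.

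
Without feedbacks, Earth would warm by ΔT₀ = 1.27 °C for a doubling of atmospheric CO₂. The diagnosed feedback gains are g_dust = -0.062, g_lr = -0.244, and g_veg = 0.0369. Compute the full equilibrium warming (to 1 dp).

Total gain g = -0.062 − 0.244 + 0.0369 = -0.2691.
Amplification A = 1/(1 + 0.2691) = 0.788.
ΔT = 1.27 × 0.788 = 1.0 °C.

1.0 °C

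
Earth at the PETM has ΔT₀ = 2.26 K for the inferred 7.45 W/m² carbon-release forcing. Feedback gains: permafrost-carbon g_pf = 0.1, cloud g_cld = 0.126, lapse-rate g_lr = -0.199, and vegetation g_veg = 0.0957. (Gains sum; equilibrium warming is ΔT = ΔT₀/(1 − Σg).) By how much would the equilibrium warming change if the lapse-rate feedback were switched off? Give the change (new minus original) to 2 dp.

Original: g = 0.1227, ΔT = 2.26/(1−0.1227) = 2.5761 K.
Without lapse-rate: g' = 0.3217, ΔT' = 2.26/(1−0.3217) = 3.3319 K.
Change = 3.3319 − 2.5761 = 0.76 K.

0.76 K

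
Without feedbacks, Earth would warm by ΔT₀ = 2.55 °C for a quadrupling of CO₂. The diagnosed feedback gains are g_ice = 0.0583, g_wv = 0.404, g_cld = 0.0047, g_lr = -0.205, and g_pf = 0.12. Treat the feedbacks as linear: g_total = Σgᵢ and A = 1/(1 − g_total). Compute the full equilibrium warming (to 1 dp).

4.1 °C

Total gain g = 0.0583 + 0.404 + 0.0047 − 0.205 + 0.12 = 0.382.
Amplification A = 1/(1 − 0.382) = 1.618.
ΔT = 2.55 × 1.618 = 4.1 °C.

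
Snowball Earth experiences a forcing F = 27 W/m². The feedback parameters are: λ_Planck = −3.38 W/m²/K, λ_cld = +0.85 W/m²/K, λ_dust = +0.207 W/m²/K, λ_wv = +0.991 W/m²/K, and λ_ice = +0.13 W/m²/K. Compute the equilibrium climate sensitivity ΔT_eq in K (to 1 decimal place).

Net feedback parameter λ = (−3.38) + (+0.85) + (+0.207) + (+0.991) + (+0.13) = -1.202 W/m²/K.
ΔT = −F/λ = −27/(-1.202) = 22.5 K.

22.5 K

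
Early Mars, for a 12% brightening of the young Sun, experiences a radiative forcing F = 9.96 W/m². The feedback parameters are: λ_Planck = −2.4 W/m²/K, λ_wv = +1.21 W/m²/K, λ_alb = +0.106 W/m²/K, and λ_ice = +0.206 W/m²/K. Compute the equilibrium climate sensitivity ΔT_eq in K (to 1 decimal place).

11.3 K

Net feedback parameter λ = (−2.4) + (+1.21) + (+0.106) + (+0.206) = -0.878 W/m²/K.
ΔT = −F/λ = −9.96/(-0.878) = 11.3 K.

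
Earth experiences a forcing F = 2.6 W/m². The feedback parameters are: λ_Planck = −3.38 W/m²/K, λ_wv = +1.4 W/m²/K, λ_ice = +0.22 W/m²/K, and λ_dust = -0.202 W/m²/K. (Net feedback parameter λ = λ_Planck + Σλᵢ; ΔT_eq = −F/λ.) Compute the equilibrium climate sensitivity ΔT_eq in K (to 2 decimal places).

Net feedback parameter λ = (−3.38) + (+1.4) + (+0.22) + (-0.202) = -1.962 W/m²/K.
ΔT = −F/λ = −2.6/(-1.962) = 1.33 K.

1.33 K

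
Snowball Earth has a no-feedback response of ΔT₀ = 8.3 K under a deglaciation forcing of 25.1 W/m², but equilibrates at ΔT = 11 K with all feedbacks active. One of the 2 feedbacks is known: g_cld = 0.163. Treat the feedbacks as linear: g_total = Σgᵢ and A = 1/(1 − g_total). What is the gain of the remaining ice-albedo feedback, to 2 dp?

0.08

Amplification A = ΔT/ΔT₀ = 11/8.3 = 1.325.
Total gain g = 1 − 1/A = 1 − 1/1.325 = 0.2453.
The known gain is 0.163.
g_ice = 0.2453 − 0.163 = 0.08.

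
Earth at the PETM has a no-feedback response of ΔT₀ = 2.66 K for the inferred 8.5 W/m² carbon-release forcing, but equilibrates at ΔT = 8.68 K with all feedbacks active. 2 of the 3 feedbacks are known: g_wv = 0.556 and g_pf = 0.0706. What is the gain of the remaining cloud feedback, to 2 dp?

Amplification A = ΔT/ΔT₀ = 8.68/2.66 = 3.263.
Total gain g = 1 − 1/A = 1 − 1/3.263 = 0.6935.
Known gains sum to 0.556 + 0.0706 = 0.6266.
g_cld = 0.6935 − 0.6266 = 0.07.

0.07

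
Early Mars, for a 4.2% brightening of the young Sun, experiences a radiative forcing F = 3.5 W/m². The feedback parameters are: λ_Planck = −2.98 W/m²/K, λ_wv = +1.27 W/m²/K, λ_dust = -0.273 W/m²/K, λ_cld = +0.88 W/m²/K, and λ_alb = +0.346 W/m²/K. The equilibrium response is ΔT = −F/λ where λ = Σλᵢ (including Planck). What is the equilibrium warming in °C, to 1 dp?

Net feedback parameter λ = (−2.98) + (+1.27) + (-0.273) + (+0.88) + (+0.346) = -0.757 W/m²/K.
ΔT = −F/λ = −3.5/(-0.757) = 4.6 °C.

4.6 °C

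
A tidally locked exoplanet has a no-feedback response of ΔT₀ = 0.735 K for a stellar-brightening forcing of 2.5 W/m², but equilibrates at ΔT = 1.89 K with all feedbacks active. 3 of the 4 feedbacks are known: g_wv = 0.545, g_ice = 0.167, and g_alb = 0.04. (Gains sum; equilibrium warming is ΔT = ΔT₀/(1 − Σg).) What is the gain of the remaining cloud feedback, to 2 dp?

-0.14

Amplification A = ΔT/ΔT₀ = 1.89/0.735 = 2.571.
Total gain g = 1 − 1/A = 1 − 1/2.571 = 0.611.
Known gains sum to 0.545 + 0.167 + 0.04 = 0.752.
g_cld = 0.611 − 0.752 = -0.14.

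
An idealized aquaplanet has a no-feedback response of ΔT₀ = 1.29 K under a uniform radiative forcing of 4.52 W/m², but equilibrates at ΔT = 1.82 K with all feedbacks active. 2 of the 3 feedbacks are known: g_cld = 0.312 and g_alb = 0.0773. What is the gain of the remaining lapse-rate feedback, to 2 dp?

-0.10

Amplification A = ΔT/ΔT₀ = 1.82/1.29 = 1.411.
Total gain g = 1 − 1/A = 1 − 1/1.411 = 0.2913.
Known gains sum to 0.312 + 0.0773 = 0.3893.
g_lr = 0.2913 − 0.3893 = -0.10.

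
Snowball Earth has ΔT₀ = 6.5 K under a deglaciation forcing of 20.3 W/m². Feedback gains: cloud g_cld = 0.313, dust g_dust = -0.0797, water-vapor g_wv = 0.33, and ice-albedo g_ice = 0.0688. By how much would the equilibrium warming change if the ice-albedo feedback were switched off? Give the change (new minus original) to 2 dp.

Original: g = 0.6321, ΔT = 6.5/(1−0.6321) = 17.6678 K.
Without ice-albedo: g' = 0.5633, ΔT' = 6.5/(1−0.5633) = 14.8844 K.
Change = 14.8844 − 17.6678 = -2.78 K.

-2.78 K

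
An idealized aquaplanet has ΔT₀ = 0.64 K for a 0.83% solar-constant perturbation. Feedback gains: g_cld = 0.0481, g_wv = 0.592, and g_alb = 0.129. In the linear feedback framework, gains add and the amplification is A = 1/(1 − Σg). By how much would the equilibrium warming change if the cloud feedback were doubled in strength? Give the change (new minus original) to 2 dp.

Original: g = 0.7691, ΔT = 0.64/(1−0.7691) = 2.7718 K.
With doubled cloud: g' = 0.8172, ΔT' = 0.64/(1−0.8172) = 3.5011 K.
Change = 3.5011 − 2.7718 = 0.73 K.

0.73 K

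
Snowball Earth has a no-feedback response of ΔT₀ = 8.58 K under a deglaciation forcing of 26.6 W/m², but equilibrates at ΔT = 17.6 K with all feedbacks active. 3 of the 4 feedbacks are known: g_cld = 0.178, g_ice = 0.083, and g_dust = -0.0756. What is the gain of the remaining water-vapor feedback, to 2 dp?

Amplification A = ΔT/ΔT₀ = 17.6/8.58 = 2.051.
Total gain g = 1 − 1/A = 1 − 1/2.051 = 0.5124.
Known gains sum to 0.178 + 0.083 − 0.0756 = 0.1854.
g_wv = 0.5124 − 0.1854 = 0.33.

0.33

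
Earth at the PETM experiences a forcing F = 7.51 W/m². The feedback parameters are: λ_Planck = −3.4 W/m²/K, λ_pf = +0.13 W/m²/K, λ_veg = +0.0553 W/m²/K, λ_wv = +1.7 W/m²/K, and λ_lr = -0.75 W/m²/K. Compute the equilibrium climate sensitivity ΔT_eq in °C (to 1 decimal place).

Net feedback parameter λ = (−3.4) + (+0.13) + (+0.0553) + (+1.7) + (-0.75) = -2.2647 W/m²/K.
ΔT = −F/λ = −7.51/(-2.2647) = 3.3 °C.

3.3 °C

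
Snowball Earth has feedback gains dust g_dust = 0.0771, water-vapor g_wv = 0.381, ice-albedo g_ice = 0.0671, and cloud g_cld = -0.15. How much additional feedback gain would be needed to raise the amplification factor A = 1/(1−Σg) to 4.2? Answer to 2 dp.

0.39

Current total gain = 0.3752.
Target gain for A = 4.2: g* = 1 − 1/4.2 = 0.7619.
Additional gain needed = 0.7619 − 0.3752 = 0.39.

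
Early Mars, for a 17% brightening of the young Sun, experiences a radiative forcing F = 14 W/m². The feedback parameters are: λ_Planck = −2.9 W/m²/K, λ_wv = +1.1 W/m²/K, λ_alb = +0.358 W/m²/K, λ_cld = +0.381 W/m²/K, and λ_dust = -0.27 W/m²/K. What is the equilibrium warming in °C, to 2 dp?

10.52 °C

Net feedback parameter λ = (−2.9) + (+1.1) + (+0.358) + (+0.381) + (-0.27) = -1.331 W/m²/K.
ΔT = −F/λ = −14/(-1.331) = 10.52 °C.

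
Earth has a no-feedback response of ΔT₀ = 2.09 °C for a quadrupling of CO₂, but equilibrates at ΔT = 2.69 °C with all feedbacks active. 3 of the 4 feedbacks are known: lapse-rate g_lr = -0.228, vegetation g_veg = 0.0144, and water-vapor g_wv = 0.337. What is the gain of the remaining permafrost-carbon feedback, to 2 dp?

Amplification A = ΔT/ΔT₀ = 2.69/2.09 = 1.287.
Total gain g = 1 − 1/A = 1 − 1/1.287 = 0.223.
Known gains sum to -0.228 + 0.0144 + 0.337 = 0.1234.
g_pf = 0.223 − 0.1234 = 0.10.

0.10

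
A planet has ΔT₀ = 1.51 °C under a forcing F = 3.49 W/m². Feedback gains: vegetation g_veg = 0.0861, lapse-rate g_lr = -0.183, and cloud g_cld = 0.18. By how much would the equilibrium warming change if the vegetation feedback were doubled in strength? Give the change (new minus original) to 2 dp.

0.17 °C

Original: g = 0.0831, ΔT = 1.51/(1−0.0831) = 1.6469 °C.
With doubled vegetation: g' = 0.1692, ΔT' = 1.51/(1−0.1692) = 1.8175 °C.
Change = 1.8175 − 1.6469 = 0.17 °C.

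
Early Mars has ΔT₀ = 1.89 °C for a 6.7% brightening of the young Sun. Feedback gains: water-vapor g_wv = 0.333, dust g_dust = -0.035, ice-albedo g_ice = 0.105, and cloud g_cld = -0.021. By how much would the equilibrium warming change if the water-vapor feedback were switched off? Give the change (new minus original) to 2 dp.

Original: g = 0.382, ΔT = 1.89/(1−0.382) = 3.0583 °C.
Without water-vapor: g' = 0.049, ΔT' = 1.89/(1−0.049) = 1.9874 °C.
Change = 1.9874 − 3.0583 = -1.07 °C.

-1.07 °C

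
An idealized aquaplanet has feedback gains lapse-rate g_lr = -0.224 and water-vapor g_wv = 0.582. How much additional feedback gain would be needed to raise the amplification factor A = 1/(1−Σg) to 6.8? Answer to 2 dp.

Current total gain = 0.358.
Target gain for A = 6.8: g* = 1 − 1/6.8 = 0.8529.
Additional gain needed = 0.8529 − 0.358 = 0.49.

0.49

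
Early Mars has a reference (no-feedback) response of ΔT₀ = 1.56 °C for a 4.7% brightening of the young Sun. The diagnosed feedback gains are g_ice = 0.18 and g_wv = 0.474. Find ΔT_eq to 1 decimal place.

Total gain g = 0.18 + 0.474 = 0.654.
Amplification A = 1/(1 − 0.654) = 2.89.
ΔT = 1.56 × 2.89 = 4.5 °C.

4.5 °C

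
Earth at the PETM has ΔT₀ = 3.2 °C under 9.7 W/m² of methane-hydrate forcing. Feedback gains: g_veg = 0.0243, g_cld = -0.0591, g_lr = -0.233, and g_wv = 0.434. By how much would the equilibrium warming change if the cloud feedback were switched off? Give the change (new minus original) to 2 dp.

0.29 °C

Original: g = 0.1662, ΔT = 3.2/(1−0.1662) = 3.8379 °C.
Without cloud: g' = 0.2253, ΔT' = 3.2/(1−0.2253) = 4.1306 °C.
Change = 4.1306 − 3.8379 = 0.29 °C.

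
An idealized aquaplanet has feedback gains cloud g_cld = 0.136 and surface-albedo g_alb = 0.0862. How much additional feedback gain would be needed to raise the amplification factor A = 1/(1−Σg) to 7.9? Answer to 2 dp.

0.65

Current total gain = 0.2222.
Target gain for A = 7.9: g* = 1 − 1/7.9 = 0.8734.
Additional gain needed = 0.8734 − 0.2222 = 0.65.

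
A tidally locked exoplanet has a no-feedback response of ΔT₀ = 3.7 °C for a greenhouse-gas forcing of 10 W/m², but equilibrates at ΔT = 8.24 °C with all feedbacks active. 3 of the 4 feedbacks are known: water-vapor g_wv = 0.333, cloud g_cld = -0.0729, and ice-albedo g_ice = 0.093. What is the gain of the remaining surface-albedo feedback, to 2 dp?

Amplification A = ΔT/ΔT₀ = 8.24/3.7 = 2.227.
Total gain g = 1 − 1/A = 1 − 1/2.227 = 0.551.
Known gains sum to 0.333 − 0.0729 + 0.093 = 0.3531.
g_alb = 0.551 − 0.3531 = 0.20.

0.20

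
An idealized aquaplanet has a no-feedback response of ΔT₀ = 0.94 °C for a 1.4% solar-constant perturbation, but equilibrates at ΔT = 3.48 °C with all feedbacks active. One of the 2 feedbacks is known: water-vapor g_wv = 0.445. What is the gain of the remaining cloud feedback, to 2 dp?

0.28

Amplification A = ΔT/ΔT₀ = 3.48/0.94 = 3.702.
Total gain g = 1 − 1/A = 1 − 1/3.702 = 0.7299.
The known gain is 0.445.
g_cld = 0.7299 − 0.445 = 0.28.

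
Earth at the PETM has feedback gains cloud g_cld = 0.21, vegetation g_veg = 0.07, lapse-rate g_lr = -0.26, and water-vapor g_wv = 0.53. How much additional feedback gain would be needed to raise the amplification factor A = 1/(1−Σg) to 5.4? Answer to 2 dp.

Current total gain = 0.55.
Target gain for A = 5.4: g* = 1 − 1/5.4 = 0.8148.
Additional gain needed = 0.8148 − 0.55 = 0.26.

0.26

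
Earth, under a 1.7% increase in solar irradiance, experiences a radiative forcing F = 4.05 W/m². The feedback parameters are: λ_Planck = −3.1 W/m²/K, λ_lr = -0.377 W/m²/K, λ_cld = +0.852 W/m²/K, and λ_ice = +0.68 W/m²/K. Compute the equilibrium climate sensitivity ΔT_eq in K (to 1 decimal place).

Net feedback parameter λ = (−3.1) + (-0.377) + (+0.852) + (+0.68) = -1.945 W/m²/K.
ΔT = −F/λ = −4.05/(-1.945) = 2.1 K.

2.1 K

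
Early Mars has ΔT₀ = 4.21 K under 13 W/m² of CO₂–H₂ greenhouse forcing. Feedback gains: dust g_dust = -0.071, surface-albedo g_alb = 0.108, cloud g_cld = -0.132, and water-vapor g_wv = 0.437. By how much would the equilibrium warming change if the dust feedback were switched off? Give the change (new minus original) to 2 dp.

Original: g = 0.342, ΔT = 4.21/(1−0.342) = 6.3982 K.
Without dust: g' = 0.413, ΔT' = 4.21/(1−0.413) = 7.1721 K.
Change = 7.1721 − 6.3982 = 0.77 K.

0.77 K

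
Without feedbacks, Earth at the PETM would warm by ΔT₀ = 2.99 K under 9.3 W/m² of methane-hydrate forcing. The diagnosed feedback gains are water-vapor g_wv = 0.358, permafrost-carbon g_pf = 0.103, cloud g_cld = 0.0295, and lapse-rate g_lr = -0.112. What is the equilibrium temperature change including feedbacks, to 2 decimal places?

4.81 K

Total gain g = 0.358 + 0.103 + 0.0295 − 0.112 = 0.3785.
Amplification A = 1/(1 − 0.3785) = 1.609.
ΔT = 2.99 × 1.609 = 4.81 K.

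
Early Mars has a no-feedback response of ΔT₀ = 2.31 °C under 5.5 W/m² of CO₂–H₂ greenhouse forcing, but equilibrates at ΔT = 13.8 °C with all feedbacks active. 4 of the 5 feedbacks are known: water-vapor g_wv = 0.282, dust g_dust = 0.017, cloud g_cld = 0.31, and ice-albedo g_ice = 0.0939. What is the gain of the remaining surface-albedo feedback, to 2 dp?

0.13

Amplification A = ΔT/ΔT₀ = 13.8/2.31 = 5.974.
Total gain g = 1 − 1/A = 1 − 1/5.974 = 0.8326.
Known gains sum to 0.282 + 0.017 + 0.31 + 0.0939 = 0.7029.
g_alb = 0.8326 − 0.7029 = 0.13.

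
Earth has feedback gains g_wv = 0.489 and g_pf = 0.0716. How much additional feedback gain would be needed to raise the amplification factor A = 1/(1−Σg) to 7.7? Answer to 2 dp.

0.31

Current total gain = 0.5606.
Target gain for A = 7.7: g* = 1 − 1/7.7 = 0.8701.
Additional gain needed = 0.8701 − 0.5606 = 0.31.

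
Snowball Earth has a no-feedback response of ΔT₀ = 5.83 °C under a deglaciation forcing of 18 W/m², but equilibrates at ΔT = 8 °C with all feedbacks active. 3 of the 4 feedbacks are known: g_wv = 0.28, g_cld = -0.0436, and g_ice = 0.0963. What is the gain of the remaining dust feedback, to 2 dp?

-0.06

Amplification A = ΔT/ΔT₀ = 8/5.83 = 1.372.
Total gain g = 1 − 1/A = 1 − 1/1.372 = 0.2711.
Known gains sum to 0.28 − 0.0436 + 0.0963 = 0.3327.
g_dust = 0.2711 − 0.3327 = -0.06.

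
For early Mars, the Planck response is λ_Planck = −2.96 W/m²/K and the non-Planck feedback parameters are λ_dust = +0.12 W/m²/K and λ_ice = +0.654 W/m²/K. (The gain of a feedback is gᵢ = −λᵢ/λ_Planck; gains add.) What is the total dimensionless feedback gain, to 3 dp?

0.261

Convert to gains: g_dust = 0.12/2.96 = 0.04054; g_ice = 0.654/2.96 = 0.2209.
Total gain g = 0.26144.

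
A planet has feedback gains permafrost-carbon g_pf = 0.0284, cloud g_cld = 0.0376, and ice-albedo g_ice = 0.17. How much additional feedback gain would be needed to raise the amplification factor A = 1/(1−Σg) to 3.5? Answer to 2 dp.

Current total gain = 0.236.
Target gain for A = 3.5: g* = 1 − 1/3.5 = 0.7143.
Additional gain needed = 0.7143 − 0.236 = 0.48.

0.48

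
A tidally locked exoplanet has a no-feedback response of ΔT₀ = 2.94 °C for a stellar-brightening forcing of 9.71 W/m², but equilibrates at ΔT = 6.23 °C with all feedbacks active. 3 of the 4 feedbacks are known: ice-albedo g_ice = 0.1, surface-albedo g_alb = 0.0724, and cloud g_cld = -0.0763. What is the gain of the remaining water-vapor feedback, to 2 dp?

0.43

Amplification A = ΔT/ΔT₀ = 6.23/2.94 = 2.119.
Total gain g = 1 − 1/A = 1 − 1/2.119 = 0.5281.
Known gains sum to 0.1 + 0.0724 − 0.0763 = 0.0961.
g_wv = 0.5281 − 0.0961 = 0.43.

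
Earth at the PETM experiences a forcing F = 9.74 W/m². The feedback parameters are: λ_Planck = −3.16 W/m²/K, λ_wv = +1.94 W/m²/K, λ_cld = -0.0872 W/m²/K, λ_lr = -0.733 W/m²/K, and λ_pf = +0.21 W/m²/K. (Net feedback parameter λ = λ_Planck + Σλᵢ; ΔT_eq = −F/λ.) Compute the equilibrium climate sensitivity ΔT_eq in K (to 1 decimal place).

Net feedback parameter λ = (−3.16) + (+1.94) + (-0.0872) + (-0.733) + (+0.21) = -1.8302 W/m²/K.
ΔT = −F/λ = −9.74/(-1.8302) = 5.3 K.

5.3 K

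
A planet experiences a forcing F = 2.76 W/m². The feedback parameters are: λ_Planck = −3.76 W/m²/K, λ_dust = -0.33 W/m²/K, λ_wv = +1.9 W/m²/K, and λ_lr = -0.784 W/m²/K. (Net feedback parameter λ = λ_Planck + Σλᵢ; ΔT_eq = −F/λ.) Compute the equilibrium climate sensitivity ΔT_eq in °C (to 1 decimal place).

Net feedback parameter λ = (−3.76) + (-0.33) + (+1.9) + (-0.784) = -2.974 W/m²/K.
ΔT = −F/λ = −2.76/(-2.974) = 0.9 °C.

0.9 °C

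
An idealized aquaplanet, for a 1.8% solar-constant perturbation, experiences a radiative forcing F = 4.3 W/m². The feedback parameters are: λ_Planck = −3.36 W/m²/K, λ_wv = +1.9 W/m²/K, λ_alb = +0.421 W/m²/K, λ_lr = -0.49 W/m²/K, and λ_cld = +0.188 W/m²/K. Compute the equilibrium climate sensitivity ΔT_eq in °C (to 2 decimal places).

3.21 °C

Net feedback parameter λ = (−3.36) + (+1.9) + (+0.421) + (-0.49) + (+0.188) = -1.341 W/m²/K.
ΔT = −F/λ = −4.3/(-1.341) = 3.21 °C.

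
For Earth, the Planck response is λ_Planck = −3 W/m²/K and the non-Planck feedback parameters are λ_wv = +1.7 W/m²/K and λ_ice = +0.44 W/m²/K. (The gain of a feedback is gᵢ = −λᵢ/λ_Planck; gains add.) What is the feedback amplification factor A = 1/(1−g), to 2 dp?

Convert to gains: g_wv = 1.7/3 = 0.5667; g_ice = 0.44/3 = 0.1467.
Total gain g = 0.7134.
A = 1/(1 − 0.7134) = 3.49.

3.49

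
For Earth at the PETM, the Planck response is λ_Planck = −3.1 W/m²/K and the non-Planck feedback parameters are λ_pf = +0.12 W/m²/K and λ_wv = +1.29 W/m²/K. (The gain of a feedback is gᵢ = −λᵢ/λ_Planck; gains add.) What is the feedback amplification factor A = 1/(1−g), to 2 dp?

1.83

Convert to gains: g_pf = 0.12/3.1 = 0.03871; g_wv = 1.29/3.1 = 0.4161.
Total gain g = 0.45481.
A = 1/(1 − 0.45481) = 1.83.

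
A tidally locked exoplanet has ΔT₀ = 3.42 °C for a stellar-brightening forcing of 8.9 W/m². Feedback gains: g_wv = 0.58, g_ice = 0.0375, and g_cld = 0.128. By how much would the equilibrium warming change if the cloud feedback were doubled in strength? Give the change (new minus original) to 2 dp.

Original: g = 0.7455, ΔT = 3.42/(1−0.7455) = 13.4381 °C.
With doubled cloud: g' = 0.8735, ΔT' = 3.42/(1−0.8735) = 27.0356 °C.
Change = 27.0356 − 13.4381 = 13.60 °C.

13.60 °C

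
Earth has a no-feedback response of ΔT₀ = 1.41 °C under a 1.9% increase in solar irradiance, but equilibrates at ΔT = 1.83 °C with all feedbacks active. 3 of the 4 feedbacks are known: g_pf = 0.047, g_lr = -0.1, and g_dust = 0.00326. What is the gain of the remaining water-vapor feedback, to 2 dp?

Amplification A = ΔT/ΔT₀ = 1.83/1.41 = 1.298.
Total gain g = 1 − 1/A = 1 − 1/1.298 = 0.2296.
Known gains sum to 0.047 − 0.1 + 0.00326 = -0.04974.
g_wv = 0.2296 + 0.04974 = 0.28.

0.28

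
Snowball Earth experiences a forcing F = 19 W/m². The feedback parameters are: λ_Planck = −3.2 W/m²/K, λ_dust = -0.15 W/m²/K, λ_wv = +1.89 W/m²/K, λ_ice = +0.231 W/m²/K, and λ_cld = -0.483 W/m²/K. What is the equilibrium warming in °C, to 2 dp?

Net feedback parameter λ = (−3.2) + (-0.15) + (+1.89) + (+0.231) + (-0.483) = -1.712 W/m²/K.
ΔT = −F/λ = −19/(-1.712) = 11.10 °C.

11.10 °C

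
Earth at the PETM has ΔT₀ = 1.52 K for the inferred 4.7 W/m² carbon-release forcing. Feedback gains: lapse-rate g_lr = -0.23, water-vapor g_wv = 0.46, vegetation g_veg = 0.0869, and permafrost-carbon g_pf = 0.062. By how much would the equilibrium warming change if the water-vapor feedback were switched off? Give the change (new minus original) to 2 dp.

Original: g = 0.3789, ΔT = 1.52/(1−0.3789) = 2.4473 K.
Without water-vapor: g' = -0.0811, ΔT' = 1.52/(1+0.0811) = 1.4060 K.
Change = 1.4060 − 2.4473 = -1.04 K.

-1.04 K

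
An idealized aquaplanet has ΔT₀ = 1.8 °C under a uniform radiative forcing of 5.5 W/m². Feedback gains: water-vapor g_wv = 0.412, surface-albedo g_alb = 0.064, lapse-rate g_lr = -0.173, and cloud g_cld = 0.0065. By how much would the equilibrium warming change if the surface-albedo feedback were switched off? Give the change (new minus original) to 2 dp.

Original: g = 0.3095, ΔT = 1.8/(1−0.3095) = 2.6068 °C.
Without surface-albedo: g' = 0.2455, ΔT' = 1.8/(1−0.2455) = 2.3857 °C.
Change = 2.3857 − 2.6068 = -0.22 °C.

-0.22 °C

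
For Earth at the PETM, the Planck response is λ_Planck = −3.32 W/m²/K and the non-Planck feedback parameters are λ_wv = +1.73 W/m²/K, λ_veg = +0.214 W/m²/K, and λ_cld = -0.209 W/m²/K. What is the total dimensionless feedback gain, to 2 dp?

Convert to gains: g_wv = 1.73/3.32 = 0.5211; g_veg = 0.214/3.32 = 0.06446; g_cld = -0.209/3.32 = -0.06295.
Total gain g = 0.52261.

0.52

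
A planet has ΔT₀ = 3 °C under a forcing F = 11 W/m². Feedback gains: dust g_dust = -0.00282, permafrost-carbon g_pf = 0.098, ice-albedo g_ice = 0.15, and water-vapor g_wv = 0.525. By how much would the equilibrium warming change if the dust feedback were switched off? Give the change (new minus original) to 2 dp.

0.16 °C

Original: g = 0.77018, ΔT = 3/(1−0.77018) = 13.0537 °C.
Without dust: g' = 0.773, ΔT' = 3/(1−0.773) = 13.2159 °C.
Change = 13.2159 − 13.0537 = 0.16 °C.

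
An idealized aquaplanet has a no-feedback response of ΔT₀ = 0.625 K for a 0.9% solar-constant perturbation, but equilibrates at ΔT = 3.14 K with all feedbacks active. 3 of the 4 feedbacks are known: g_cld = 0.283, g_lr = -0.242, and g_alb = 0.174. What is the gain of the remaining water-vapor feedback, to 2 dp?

Amplification A = ΔT/ΔT₀ = 3.14/0.625 = 5.024.
Total gain g = 1 − 1/A = 1 − 1/5.024 = 0.801.
Known gains sum to 0.283 − 0.242 + 0.174 = 0.215.
g_wv = 0.801 − 0.215 = 0.59.

0.59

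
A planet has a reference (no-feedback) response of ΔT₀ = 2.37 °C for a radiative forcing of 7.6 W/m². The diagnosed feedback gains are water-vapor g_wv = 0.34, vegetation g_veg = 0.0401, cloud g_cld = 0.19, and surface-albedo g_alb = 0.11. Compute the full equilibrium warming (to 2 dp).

7.41 °C

Total gain g = 0.34 + 0.0401 + 0.19 + 0.11 = 0.6801.
Amplification A = 1/(1 − 0.6801) = 3.126.
ΔT = 2.37 × 3.126 = 7.41 °C.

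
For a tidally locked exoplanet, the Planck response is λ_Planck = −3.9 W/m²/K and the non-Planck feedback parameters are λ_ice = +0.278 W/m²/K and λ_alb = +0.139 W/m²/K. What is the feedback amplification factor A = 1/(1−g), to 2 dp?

1.12

Convert to gains: g_ice = 0.278/3.9 = 0.07128; g_alb = 0.139/3.9 = 0.03564.
Total gain g = 0.10692.
A = 1/(1 − 0.10692) = 1.12.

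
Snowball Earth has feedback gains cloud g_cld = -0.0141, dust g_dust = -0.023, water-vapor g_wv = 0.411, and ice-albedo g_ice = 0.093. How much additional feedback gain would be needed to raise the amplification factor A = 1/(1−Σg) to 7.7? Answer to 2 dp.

0.40

Current total gain = 0.4669.
Target gain for A = 7.7: g* = 1 − 1/7.7 = 0.8701.
Additional gain needed = 0.8701 − 0.4669 = 0.40.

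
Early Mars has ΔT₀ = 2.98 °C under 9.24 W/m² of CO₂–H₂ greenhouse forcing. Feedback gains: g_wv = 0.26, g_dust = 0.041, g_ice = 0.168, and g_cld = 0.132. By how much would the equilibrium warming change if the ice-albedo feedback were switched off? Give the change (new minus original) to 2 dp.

Original: g = 0.601, ΔT = 2.98/(1−0.601) = 7.4687 °C.
Without ice-albedo: g' = 0.433, ΔT' = 2.98/(1−0.433) = 5.2557 °C.
Change = 5.2557 − 7.4687 = -2.21 °C.

-2.21 °C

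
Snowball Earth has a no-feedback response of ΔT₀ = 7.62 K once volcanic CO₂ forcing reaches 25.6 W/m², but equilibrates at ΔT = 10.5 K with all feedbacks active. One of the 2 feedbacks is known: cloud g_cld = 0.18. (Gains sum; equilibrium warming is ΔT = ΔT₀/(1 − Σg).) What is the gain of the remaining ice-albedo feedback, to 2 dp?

Amplification A = ΔT/ΔT₀ = 10.5/7.62 = 1.378.
Total gain g = 1 − 1/A = 1 − 1/1.378 = 0.2743.
The known gain is 0.18.
g_ice = 0.2743 − 0.18 = 0.09.

0.09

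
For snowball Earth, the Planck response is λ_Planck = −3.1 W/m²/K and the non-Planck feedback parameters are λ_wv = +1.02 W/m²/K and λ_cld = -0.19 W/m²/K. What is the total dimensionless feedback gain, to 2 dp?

Convert to gains: g_wv = 1.02/3.1 = 0.329; g_cld = -0.19/3.1 = -0.06129.
Total gain g = 0.26771.

0.27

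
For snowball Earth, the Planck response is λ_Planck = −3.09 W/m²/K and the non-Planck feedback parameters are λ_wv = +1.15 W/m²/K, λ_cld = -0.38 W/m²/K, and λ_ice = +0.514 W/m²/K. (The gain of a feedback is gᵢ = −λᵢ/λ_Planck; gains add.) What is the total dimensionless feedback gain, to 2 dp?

Convert to gains: g_wv = 1.15/3.09 = 0.3722; g_cld = -0.38/3.09 = -0.123; g_ice = 0.514/3.09 = 0.1663.
Total gain g = 0.4155.

0.42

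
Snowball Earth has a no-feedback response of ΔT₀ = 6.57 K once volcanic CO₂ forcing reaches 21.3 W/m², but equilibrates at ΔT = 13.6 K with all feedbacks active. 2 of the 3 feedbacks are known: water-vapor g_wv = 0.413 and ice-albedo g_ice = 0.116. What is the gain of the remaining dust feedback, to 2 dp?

-0.01

Amplification A = ΔT/ΔT₀ = 13.6/6.57 = 2.07.
Total gain g = 1 − 1/A = 1 − 1/2.07 = 0.5169.
Known gains sum to 0.413 + 0.116 = 0.529.
g_dust = 0.5169 − 0.529 = -0.01.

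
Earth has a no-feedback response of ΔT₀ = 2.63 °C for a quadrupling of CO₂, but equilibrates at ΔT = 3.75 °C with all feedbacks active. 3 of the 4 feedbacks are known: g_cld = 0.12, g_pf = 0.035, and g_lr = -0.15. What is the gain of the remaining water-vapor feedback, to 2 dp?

Amplification A = ΔT/ΔT₀ = 3.75/2.63 = 1.426.
Total gain g = 1 − 1/A = 1 − 1/1.426 = 0.2987.
Known gains sum to 0.12 + 0.035 − 0.15 = 0.005.
g_wv = 0.2987 − 0.005 = 0.29.

0.29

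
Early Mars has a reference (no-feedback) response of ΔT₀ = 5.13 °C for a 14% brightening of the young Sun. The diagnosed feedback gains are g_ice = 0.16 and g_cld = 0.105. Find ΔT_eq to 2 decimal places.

6.98 °C

Total gain g = 0.16 + 0.105 = 0.265.
Amplification A = 1/(1 − 0.265) = 1.361.
ΔT = 5.13 × 1.361 = 6.98 °C.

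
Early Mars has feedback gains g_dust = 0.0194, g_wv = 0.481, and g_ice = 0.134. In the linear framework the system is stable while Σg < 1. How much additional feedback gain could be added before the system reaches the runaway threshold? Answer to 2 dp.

Current total gain = 0.0194 + 0.481 + 0.134 = 0.6344.
Margin to runaway = 1 − 0.6344 = 0.37.

0.37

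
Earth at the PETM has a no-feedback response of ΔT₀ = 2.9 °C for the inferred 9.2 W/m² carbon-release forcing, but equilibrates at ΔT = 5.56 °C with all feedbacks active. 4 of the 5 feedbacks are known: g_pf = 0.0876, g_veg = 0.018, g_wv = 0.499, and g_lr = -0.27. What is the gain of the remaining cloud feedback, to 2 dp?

0.14

Amplification A = ΔT/ΔT₀ = 5.56/2.9 = 1.917.
Total gain g = 1 − 1/A = 1 − 1/1.917 = 0.4784.
Known gains sum to 0.0876 + 0.018 + 0.499 − 0.27 = 0.3346.
g_cld = 0.4784 − 0.3346 = 0.14.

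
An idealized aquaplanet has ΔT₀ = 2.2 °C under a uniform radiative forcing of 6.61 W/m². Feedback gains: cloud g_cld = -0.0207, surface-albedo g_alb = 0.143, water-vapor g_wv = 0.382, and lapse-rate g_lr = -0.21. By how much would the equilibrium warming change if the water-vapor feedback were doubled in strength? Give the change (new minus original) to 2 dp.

Original: g = 0.2943, ΔT = 2.2/(1−0.2943) = 3.1175 °C.
With doubled water-vapor: g' = 0.6763, ΔT' = 2.2/(1−0.6763) = 6.7964 °C.
Change = 6.7964 − 3.1175 = 3.68 °C.

3.68 °C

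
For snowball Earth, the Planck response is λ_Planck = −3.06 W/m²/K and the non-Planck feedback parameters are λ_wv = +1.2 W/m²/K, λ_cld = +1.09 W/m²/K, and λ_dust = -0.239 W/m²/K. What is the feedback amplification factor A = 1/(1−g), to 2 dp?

Convert to gains: g_wv = 1.2/3.06 = 0.3922; g_cld = 1.09/3.06 = 0.3562; g_dust = -0.239/3.06 = -0.0781.
Total gain g = 0.6703.
A = 1/(1 − 0.6703) = 3.03.

3.03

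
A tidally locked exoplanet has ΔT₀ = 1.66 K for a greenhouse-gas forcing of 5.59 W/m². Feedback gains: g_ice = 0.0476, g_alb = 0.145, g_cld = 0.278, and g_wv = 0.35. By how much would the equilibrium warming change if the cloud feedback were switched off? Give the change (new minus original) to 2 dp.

Original: g = 0.8206, ΔT = 1.66/(1−0.8206) = 9.2531 K.
Without cloud: g' = 0.5426, ΔT' = 1.66/(1−0.5426) = 3.6292 K.
Change = 3.6292 − 9.2531 = -5.62 K.

-5.62 K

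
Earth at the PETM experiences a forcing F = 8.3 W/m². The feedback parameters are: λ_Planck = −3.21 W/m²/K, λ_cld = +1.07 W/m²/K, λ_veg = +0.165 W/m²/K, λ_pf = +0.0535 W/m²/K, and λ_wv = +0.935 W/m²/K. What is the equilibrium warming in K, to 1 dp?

Net feedback parameter λ = (−3.21) + (+1.07) + (+0.165) + (+0.0535) + (+0.935) = -0.9865 W/m²/K.
ΔT = −F/λ = −8.3/(-0.9865) = 8.4 K.

8.4 K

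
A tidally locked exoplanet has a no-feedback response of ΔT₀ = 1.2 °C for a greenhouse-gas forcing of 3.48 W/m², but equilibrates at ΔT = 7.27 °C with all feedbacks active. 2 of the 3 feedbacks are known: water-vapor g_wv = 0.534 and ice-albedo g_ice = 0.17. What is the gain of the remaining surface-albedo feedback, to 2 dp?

0.13

Amplification A = ΔT/ΔT₀ = 7.27/1.2 = 6.058.
Total gain g = 1 − 1/A = 1 − 1/6.058 = 0.8349.
Known gains sum to 0.534 + 0.17 = 0.704.
g_alb = 0.8349 − 0.704 = 0.13.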